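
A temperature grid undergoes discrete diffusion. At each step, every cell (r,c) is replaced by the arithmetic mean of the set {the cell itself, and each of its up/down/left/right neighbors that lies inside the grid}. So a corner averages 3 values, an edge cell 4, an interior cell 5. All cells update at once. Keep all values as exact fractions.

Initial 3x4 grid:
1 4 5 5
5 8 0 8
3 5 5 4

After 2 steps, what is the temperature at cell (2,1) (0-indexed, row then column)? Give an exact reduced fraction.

Step 1: cell (2,1) = 21/4
Step 2: cell (2,1) = 1049/240
Full grid after step 2:
  145/36 59/15 24/5 55/12
  979/240 118/25 417/100 1267/240
  83/18 1049/240 1177/240 161/36

Answer: 1049/240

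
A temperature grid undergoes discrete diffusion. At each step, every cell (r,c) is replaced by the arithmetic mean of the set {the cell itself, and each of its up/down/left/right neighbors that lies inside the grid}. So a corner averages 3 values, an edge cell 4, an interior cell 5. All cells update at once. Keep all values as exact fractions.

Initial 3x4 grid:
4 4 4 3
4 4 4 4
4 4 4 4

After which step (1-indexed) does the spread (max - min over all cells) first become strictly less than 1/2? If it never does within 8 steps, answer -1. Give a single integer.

Step 1: max=4, min=11/3, spread=1/3
  -> spread < 1/2 first at step 1
Step 2: max=4, min=67/18, spread=5/18
Step 3: max=4, min=823/216, spread=41/216
Step 4: max=4, min=99463/25920, spread=4217/25920
Step 5: max=28721/7200, min=6011651/1555200, spread=38417/311040
Step 6: max=573403/144000, min=362047789/93312000, spread=1903471/18662400
Step 7: max=17164241/4320000, min=21793890911/5598720000, spread=18038617/223948800
Step 8: max=1542273241/388800000, min=1310424617149/335923200000, spread=883978523/13436928000

Answer: 1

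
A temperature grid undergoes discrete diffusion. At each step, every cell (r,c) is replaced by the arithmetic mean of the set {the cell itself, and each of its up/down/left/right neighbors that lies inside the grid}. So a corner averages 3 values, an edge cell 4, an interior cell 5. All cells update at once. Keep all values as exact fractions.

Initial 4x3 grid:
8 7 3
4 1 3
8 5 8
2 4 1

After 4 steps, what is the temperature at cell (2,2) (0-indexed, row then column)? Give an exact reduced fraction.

Answer: 115783/27000

Derivation:
Step 1: cell (2,2) = 17/4
Step 2: cell (2,2) = 263/60
Step 3: cell (2,2) = 14911/3600
Step 4: cell (2,2) = 115783/27000
Full grid after step 4:
  645409/129600 4081141/864000 584509/129600
  521797/108000 1671299/360000 117793/27000
  502007/108000 65851/15000 115783/27000
  35669/8100 17281/4000 134551/32400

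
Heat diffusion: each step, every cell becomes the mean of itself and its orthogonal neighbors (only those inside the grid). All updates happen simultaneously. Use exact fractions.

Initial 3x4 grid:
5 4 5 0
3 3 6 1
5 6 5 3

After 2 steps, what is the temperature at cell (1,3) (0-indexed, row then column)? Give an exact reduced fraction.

Step 1: cell (1,3) = 5/2
Step 2: cell (1,3) = 23/8
Full grid after step 2:
  49/12 41/10 7/2 11/4
  64/15 107/25 393/100 23/8
  161/36 1129/240 67/16 7/2

Answer: 23/8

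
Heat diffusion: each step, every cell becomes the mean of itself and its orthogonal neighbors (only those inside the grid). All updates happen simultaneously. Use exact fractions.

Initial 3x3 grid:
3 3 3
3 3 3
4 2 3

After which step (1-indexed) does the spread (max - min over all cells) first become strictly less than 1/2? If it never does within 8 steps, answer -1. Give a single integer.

Step 1: max=13/4, min=8/3, spread=7/12
Step 2: max=37/12, min=43/15, spread=13/60
  -> spread < 1/2 first at step 2
Step 3: max=14627/4800, min=388/135, spread=7483/43200
Step 4: max=130657/43200, min=315779/108000, spread=21727/216000
Step 5: max=17282681/5760000, min=2848289/972000, spread=10906147/155520000
Step 6: max=465854713/155520000, min=343719941/116640000, spread=36295/746496
Step 7: max=27861362411/9331200000, min=5164284163/1749600000, spread=305773/8957952
Step 8: max=1669554305617/559872000000, min=1242103420619/419904000000, spread=2575951/107495424

Answer: 2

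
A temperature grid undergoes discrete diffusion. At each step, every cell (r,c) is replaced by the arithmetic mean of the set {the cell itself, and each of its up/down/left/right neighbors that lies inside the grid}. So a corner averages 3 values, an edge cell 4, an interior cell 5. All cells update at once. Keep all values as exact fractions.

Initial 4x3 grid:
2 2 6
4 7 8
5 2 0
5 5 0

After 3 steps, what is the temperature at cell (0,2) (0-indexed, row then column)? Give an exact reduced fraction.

Answer: 611/135

Derivation:
Step 1: cell (0,2) = 16/3
Step 2: cell (0,2) = 89/18
Step 3: cell (0,2) = 611/135
Full grid after step 3:
  8611/2160 6977/1600 611/135
  14897/3600 4127/1000 30869/7200
  2377/600 22867/6000 24649/7200
  1403/360 6001/1800 6523/2160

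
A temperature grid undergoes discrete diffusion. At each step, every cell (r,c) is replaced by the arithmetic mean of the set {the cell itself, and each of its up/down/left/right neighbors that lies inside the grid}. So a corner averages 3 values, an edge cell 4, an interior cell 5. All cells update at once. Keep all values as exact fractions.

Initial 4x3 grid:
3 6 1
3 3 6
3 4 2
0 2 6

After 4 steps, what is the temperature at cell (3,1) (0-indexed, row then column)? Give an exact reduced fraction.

Step 1: cell (3,1) = 3
Step 2: cell (3,1) = 27/10
Step 3: cell (3,1) = 607/200
Step 4: cell (3,1) = 35603/12000
Full grid after step 4:
  149113/43200 3175031/864000 474739/129600
  15073/4500 1225069/360000 99313/27000
  79043/27000 97987/30000 11396/3375
  22979/8100 35603/12000 53483/16200

Answer: 35603/12000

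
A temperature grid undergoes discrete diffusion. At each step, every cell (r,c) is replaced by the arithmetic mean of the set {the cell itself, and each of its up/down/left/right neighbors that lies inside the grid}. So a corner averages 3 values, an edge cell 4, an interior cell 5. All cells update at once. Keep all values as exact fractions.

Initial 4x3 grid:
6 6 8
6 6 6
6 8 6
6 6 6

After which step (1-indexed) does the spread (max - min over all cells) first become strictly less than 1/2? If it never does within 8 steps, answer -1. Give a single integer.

Answer: 2

Derivation:
Step 1: max=20/3, min=6, spread=2/3
Step 2: max=59/9, min=37/6, spread=7/18
  -> spread < 1/2 first at step 2
Step 3: max=7007/1080, min=7493/1200, spread=2633/10800
Step 4: max=347479/54000, min=226261/36000, spread=647/4320
Step 5: max=24942617/3888000, min=8162539/1296000, spread=455/3888
Step 6: max=1491304603/233280000, min=490899101/77760000, spread=186073/2332800
Step 7: max=89341637177/13996800000, min=29475018559/4665600000, spread=1833163/27993600
Step 8: max=5352223033243/839808000000, min=1770606609581/279936000000, spread=80806409/1679616000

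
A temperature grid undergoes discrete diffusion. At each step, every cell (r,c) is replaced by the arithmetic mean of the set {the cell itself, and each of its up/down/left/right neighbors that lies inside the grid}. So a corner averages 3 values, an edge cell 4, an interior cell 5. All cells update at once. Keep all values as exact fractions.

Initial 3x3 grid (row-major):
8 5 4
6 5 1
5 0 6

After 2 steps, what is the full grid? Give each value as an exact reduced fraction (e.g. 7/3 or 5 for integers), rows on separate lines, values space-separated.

Answer: 107/18 557/120 77/18
97/20 229/50 49/15
41/9 67/20 31/9

Derivation:
After step 1:
  19/3 11/2 10/3
  6 17/5 4
  11/3 4 7/3
After step 2:
  107/18 557/120 77/18
  97/20 229/50 49/15
  41/9 67/20 31/9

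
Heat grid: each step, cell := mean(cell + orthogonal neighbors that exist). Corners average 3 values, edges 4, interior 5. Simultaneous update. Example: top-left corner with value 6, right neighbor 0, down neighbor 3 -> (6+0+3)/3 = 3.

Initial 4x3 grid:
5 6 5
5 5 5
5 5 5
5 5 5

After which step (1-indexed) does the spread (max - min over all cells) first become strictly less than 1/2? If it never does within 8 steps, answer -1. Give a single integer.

Answer: 1

Derivation:
Step 1: max=16/3, min=5, spread=1/3
  -> spread < 1/2 first at step 1
Step 2: max=1267/240, min=5, spread=67/240
Step 3: max=11237/2160, min=5, spread=437/2160
Step 4: max=4477531/864000, min=5009/1000, spread=29951/172800
Step 5: max=40095821/7776000, min=16954/3375, spread=206761/1555200
Step 6: max=16008195571/3110400000, min=27165671/5400000, spread=14430763/124416000
Step 7: max=958227741689/186624000000, min=2177652727/432000000, spread=139854109/1492992000
Step 8: max=57409671890251/11197440000000, min=196251228977/38880000000, spread=7114543559/89579520000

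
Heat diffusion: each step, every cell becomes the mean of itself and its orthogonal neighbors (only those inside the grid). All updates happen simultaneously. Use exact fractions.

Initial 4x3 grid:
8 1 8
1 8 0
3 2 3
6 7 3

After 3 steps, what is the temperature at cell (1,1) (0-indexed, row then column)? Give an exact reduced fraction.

Step 1: cell (1,1) = 12/5
Step 2: cell (1,1) = 23/5
Step 3: cell (1,1) = 1087/300
Full grid after step 3:
  8669/2160 12869/2880 229/60
  391/90 1087/300 649/160
  2789/720 5039/1200 4993/1440
  4843/1080 5717/1440 8801/2160

Answer: 1087/300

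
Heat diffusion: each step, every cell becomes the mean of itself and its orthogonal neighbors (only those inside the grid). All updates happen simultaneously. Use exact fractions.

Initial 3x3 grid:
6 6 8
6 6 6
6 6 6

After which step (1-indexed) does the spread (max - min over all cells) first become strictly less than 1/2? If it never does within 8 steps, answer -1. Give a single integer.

Step 1: max=20/3, min=6, spread=2/3
Step 2: max=59/9, min=6, spread=5/9
Step 3: max=689/108, min=6, spread=41/108
  -> spread < 1/2 first at step 3
Step 4: max=41011/6480, min=1091/180, spread=347/1296
Step 5: max=2439737/388800, min=10957/1800, spread=2921/15552
Step 6: max=145796539/23328000, min=1321483/216000, spread=24611/186624
Step 7: max=8716802033/1399680000, min=29816741/4860000, spread=207329/2239488
Step 8: max=521914752451/83980800000, min=1594001599/259200000, spread=1746635/26873856

Answer: 3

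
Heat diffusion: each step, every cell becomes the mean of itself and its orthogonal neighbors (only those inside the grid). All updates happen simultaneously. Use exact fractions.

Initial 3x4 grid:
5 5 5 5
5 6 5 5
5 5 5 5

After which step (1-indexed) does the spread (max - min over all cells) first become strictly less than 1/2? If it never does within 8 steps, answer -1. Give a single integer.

Answer: 1

Derivation:
Step 1: max=21/4, min=5, spread=1/4
  -> spread < 1/2 first at step 1
Step 2: max=523/100, min=5, spread=23/100
Step 3: max=24811/4800, min=2013/400, spread=131/960
Step 4: max=222551/43200, min=36391/7200, spread=841/8640
Step 5: max=88942051/17280000, min=7293373/1440000, spread=56863/691200
Step 6: max=799134341/155520000, min=65789543/12960000, spread=386393/6220800
Step 7: max=319433723131/62208000000, min=26340358813/5184000000, spread=26795339/497664000
Step 8: max=19146215714129/3732480000000, min=1582286149667/311040000000, spread=254051069/5971968000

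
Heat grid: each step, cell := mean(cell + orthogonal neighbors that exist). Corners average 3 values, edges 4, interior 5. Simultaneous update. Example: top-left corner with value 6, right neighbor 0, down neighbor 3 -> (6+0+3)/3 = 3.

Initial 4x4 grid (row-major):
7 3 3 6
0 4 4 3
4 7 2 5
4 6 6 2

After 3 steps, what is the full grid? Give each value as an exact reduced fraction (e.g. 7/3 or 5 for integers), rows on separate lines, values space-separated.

Answer: 8051/2160 27569/7200 3169/800 2809/720
1739/450 4753/1200 7743/2000 801/200
383/90 5099/1200 25583/6000 6989/1800
9841/2160 6731/1440 30911/7200 9113/2160

Derivation:
After step 1:
  10/3 17/4 4 4
  15/4 18/5 16/5 9/2
  15/4 23/5 24/5 3
  14/3 23/4 4 13/3
After step 2:
  34/9 911/240 309/80 25/6
  433/120 97/25 201/50 147/40
  503/120 9/2 98/25 499/120
  85/18 1141/240 1133/240 34/9
After step 3:
  8051/2160 27569/7200 3169/800 2809/720
  1739/450 4753/1200 7743/2000 801/200
  383/90 5099/1200 25583/6000 6989/1800
  9841/2160 6731/1440 30911/7200 9113/2160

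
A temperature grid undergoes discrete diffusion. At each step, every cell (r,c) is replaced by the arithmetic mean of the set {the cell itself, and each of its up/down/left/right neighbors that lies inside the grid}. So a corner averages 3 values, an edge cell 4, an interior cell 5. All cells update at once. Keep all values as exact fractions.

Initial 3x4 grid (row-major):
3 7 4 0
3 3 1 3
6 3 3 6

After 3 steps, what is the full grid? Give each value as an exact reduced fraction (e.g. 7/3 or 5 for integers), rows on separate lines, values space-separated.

Answer: 2111/540 26177/7200 22397/7200 6203/2160
55459/14400 5339/1500 19241/6000 21167/7200
2713/720 2171/600 1329/400 1153/360

Derivation:
After step 1:
  13/3 17/4 3 7/3
  15/4 17/5 14/5 5/2
  4 15/4 13/4 4
After step 2:
  37/9 899/240 743/240 47/18
  929/240 359/100 299/100 349/120
  23/6 18/5 69/20 13/4
After step 3:
  2111/540 26177/7200 22397/7200 6203/2160
  55459/14400 5339/1500 19241/6000 21167/7200
  2713/720 2171/600 1329/400 1153/360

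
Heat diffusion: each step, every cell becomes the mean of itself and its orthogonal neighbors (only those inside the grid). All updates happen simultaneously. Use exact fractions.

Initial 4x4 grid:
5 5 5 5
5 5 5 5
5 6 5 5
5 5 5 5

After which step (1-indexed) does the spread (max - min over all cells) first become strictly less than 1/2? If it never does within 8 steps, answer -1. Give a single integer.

Answer: 1

Derivation:
Step 1: max=21/4, min=5, spread=1/4
  -> spread < 1/2 first at step 1
Step 2: max=261/50, min=5, spread=11/50
Step 3: max=12367/2400, min=5, spread=367/2400
Step 4: max=55571/10800, min=3013/600, spread=1337/10800
Step 5: max=1661669/324000, min=90469/18000, spread=33227/324000
Step 6: max=49814327/9720000, min=544049/108000, spread=849917/9720000
Step 7: max=1491714347/291600000, min=8168533/1620000, spread=21378407/291600000
Step 8: max=44706462371/8748000000, min=2453688343/486000000, spread=540072197/8748000000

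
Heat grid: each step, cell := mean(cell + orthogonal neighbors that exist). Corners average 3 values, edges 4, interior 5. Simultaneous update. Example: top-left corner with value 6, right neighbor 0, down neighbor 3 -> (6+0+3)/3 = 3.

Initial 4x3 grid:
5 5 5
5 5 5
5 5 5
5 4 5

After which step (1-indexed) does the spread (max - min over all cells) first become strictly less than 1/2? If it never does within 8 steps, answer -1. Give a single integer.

Answer: 1

Derivation:
Step 1: max=5, min=14/3, spread=1/3
  -> spread < 1/2 first at step 1
Step 2: max=5, min=1133/240, spread=67/240
Step 3: max=5, min=10363/2160, spread=437/2160
Step 4: max=4991/1000, min=4162469/864000, spread=29951/172800
Step 5: max=16796/3375, min=37664179/7776000, spread=206761/1555200
Step 6: max=26834329/5400000, min=15095804429/3110400000, spread=14430763/124416000
Step 7: max=2142347273/432000000, min=908012258311/186624000000, spread=139854109/1492992000
Step 8: max=192548771023/38880000000, min=54564728109749/11197440000000, spread=7114543559/89579520000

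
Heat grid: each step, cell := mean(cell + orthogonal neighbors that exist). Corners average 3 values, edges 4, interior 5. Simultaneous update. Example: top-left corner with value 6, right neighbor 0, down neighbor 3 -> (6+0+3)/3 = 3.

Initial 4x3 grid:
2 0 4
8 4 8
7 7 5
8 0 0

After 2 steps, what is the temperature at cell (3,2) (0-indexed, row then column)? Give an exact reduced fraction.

Answer: 125/36

Derivation:
Step 1: cell (3,2) = 5/3
Step 2: cell (3,2) = 125/36
Full grid after step 2:
  133/36 457/120 47/12
  1289/240 23/5 393/80
  447/80 21/4 991/240
  65/12 901/240 125/36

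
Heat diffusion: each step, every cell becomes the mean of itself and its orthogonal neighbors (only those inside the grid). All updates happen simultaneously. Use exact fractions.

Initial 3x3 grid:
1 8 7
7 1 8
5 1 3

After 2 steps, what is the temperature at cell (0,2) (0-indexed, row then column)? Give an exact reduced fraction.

Step 1: cell (0,2) = 23/3
Step 2: cell (0,2) = 50/9
Full grid after step 2:
  157/36 89/16 50/9
  109/24 4 257/48
  31/9 95/24 15/4

Answer: 50/9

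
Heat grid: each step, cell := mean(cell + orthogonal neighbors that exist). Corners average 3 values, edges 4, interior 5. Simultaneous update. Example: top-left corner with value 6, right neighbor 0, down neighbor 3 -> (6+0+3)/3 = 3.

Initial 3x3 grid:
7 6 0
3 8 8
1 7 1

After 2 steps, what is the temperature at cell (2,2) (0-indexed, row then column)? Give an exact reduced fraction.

Answer: 83/18

Derivation:
Step 1: cell (2,2) = 16/3
Step 2: cell (2,2) = 83/18
Full grid after step 2:
  46/9 433/80 85/18
  403/80 249/50 413/80
  38/9 393/80 83/18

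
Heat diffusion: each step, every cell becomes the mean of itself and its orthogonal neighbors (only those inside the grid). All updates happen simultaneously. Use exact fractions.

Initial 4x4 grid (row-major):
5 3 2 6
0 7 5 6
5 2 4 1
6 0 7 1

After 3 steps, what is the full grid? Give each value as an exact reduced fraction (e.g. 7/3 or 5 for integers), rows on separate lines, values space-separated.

Answer: 7699/2160 28423/7200 5939/1440 9403/2160
13379/3600 22429/6000 4913/1200 587/144
12779/3600 22147/6000 1461/400 4337/1200
7741/2160 25213/7200 8119/2400 797/240

Derivation:
After step 1:
  8/3 17/4 4 14/3
  17/4 17/5 24/5 9/2
  13/4 18/5 19/5 3
  11/3 15/4 3 3
After step 2:
  67/18 859/240 1063/240 79/18
  407/120 203/50 41/10 509/120
  443/120 89/25 91/25 143/40
  32/9 841/240 271/80 3
After step 3:
  7699/2160 28423/7200 5939/1440 9403/2160
  13379/3600 22429/6000 4913/1200 587/144
  12779/3600 22147/6000 1461/400 4337/1200
  7741/2160 25213/7200 8119/2400 797/240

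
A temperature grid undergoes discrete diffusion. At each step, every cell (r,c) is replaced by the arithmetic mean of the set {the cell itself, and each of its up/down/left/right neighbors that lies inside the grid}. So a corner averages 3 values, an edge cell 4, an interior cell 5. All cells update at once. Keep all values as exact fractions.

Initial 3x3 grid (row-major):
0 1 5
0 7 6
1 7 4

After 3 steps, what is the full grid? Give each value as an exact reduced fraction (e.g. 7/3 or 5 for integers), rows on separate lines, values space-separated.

After step 1:
  1/3 13/4 4
  2 21/5 11/2
  8/3 19/4 17/3
After step 2:
  67/36 707/240 17/4
  23/10 197/50 581/120
  113/36 1037/240 191/36
After step 3:
  5117/2160 46789/14400 321/80
  281/100 11009/3000 33007/7200
  7027/2160 60139/14400 10417/2160

Answer: 5117/2160 46789/14400 321/80
281/100 11009/3000 33007/7200
7027/2160 60139/14400 10417/2160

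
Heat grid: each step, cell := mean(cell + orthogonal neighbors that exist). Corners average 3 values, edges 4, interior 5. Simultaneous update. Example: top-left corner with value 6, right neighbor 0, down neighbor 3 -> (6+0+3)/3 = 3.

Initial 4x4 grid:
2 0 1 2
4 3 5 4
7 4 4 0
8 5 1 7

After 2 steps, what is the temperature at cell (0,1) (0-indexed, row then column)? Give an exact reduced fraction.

Answer: 87/40

Derivation:
Step 1: cell (0,1) = 3/2
Step 2: cell (0,1) = 87/40
Full grid after step 2:
  5/2 87/40 277/120 85/36
  299/80 167/50 283/100 367/120
  1261/240 417/100 94/25 359/120
  203/36 1201/240 853/240 32/9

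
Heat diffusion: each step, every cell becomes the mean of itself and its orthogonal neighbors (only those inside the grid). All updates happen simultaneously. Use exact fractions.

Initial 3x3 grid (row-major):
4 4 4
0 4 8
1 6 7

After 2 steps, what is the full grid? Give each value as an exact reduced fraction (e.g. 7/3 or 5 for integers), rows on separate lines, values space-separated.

After step 1:
  8/3 4 16/3
  9/4 22/5 23/4
  7/3 9/2 7
After step 2:
  107/36 41/10 181/36
  233/80 209/50 1349/240
  109/36 547/120 23/4

Answer: 107/36 41/10 181/36
233/80 209/50 1349/240
109/36 547/120 23/4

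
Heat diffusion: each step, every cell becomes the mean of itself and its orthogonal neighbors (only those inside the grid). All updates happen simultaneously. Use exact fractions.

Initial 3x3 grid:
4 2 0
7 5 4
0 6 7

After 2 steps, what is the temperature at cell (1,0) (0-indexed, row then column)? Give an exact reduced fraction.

Answer: 131/30

Derivation:
Step 1: cell (1,0) = 4
Step 2: cell (1,0) = 131/30
Full grid after step 2:
  133/36 833/240 35/12
  131/30 401/100 247/60
  77/18 193/40 85/18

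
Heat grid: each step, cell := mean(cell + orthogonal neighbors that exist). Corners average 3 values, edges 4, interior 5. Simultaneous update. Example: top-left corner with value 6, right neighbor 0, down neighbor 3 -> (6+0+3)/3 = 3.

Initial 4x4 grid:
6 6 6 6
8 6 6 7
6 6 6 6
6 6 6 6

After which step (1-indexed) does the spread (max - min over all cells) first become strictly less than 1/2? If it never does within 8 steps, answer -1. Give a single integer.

Step 1: max=20/3, min=6, spread=2/3
Step 2: max=391/60, min=6, spread=31/60
Step 3: max=3451/540, min=1813/300, spread=469/1350
  -> spread < 1/2 first at step 3
Step 4: max=102529/16200, min=54703/9000, spread=10159/40500
Step 5: max=3066019/486000, min=1975237/324000, spread=206327/972000
Step 6: max=45803009/7290000, min=59360173/9720000, spread=5131517/29160000
Step 7: max=2741350771/437400000, min=356849969/58320000, spread=129952007/874800000
Step 8: max=641015243/102515625, min=53609738137/8748000000, spread=3270687797/26244000000

Answer: 3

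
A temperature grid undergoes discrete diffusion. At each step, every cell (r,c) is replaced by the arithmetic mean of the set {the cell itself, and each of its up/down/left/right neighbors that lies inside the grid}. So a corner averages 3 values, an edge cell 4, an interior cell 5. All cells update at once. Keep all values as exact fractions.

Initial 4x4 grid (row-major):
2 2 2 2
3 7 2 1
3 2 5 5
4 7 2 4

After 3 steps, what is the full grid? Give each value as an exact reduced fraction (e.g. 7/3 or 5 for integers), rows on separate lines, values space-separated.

Answer: 799/270 21719/7200 18343/7200 2687/1080
25049/7200 4769/1500 9527/3000 19843/7200
26137/7200 1181/300 10463/3000 25219/7200
553/135 28087/7200 28999/7200 3971/1080

Derivation:
After step 1:
  7/3 13/4 2 5/3
  15/4 16/5 17/5 5/2
  3 24/5 16/5 15/4
  14/3 15/4 9/2 11/3
After step 2:
  28/9 647/240 619/240 37/18
  737/240 92/25 143/50 679/240
  973/240 359/100 393/100 787/240
  137/36 1063/240 907/240 143/36
After step 3:
  799/270 21719/7200 18343/7200 2687/1080
  25049/7200 4769/1500 9527/3000 19843/7200
  26137/7200 1181/300 10463/3000 25219/7200
  553/135 28087/7200 28999/7200 3971/1080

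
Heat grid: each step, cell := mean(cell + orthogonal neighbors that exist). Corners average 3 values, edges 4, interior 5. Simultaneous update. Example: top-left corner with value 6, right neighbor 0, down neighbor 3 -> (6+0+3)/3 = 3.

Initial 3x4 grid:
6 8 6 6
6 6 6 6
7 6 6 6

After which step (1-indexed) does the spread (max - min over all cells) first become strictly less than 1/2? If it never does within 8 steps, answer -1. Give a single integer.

Answer: 3

Derivation:
Step 1: max=20/3, min=6, spread=2/3
Step 2: max=391/60, min=6, spread=31/60
Step 3: max=13969/2160, min=289/48, spread=241/540
  -> spread < 1/2 first at step 3
Step 4: max=829763/129600, min=43751/7200, spread=8449/25920
Step 5: max=49590757/7776000, min=1317977/216000, spread=428717/1555200
Step 6: max=2960866943/466560000, min=39737819/6480000, spread=3989759/18662400
Step 7: max=177120028837/27993600000, min=1195811273/194400000, spread=196928221/1119744000
Step 8: max=10597324854383/1679616000000, min=35977533191/5832000000, spread=1886362363/13436928000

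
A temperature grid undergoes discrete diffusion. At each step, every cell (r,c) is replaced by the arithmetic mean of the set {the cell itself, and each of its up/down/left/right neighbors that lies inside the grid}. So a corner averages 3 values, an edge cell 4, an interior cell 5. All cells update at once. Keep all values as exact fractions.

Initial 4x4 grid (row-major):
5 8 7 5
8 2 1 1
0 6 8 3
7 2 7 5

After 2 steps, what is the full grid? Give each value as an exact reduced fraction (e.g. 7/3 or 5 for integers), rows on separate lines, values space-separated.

After step 1:
  7 11/2 21/4 13/3
  15/4 5 19/5 5/2
  21/4 18/5 5 17/4
  3 11/2 11/2 5
After step 2:
  65/12 91/16 1133/240 145/36
  21/4 433/100 431/100 893/240
  39/10 487/100 443/100 67/16
  55/12 22/5 21/4 59/12

Answer: 65/12 91/16 1133/240 145/36
21/4 433/100 431/100 893/240
39/10 487/100 443/100 67/16
55/12 22/5 21/4 59/12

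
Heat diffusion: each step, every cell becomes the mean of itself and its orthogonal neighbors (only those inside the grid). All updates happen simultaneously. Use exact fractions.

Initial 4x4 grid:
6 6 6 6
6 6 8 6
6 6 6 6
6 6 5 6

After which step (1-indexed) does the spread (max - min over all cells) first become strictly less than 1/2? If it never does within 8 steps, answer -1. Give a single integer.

Answer: 3

Derivation:
Step 1: max=13/2, min=17/3, spread=5/6
Step 2: max=32/5, min=209/36, spread=107/180
Step 3: max=1511/240, min=21233/3600, spread=179/450
  -> spread < 1/2 first at step 3
Step 4: max=1355/216, min=42821/7200, spread=7037/21600
Step 5: max=1009877/162000, min=387067/64800, spread=84419/324000
Step 6: max=3021311/486000, min=38835983/6480000, spread=4344491/19440000
Step 7: max=902981987/145800000, min=350323519/58320000, spread=54346379/291600000
Step 8: max=270215843/43740000, min=52670201591/8748000000, spread=1372967009/8748000000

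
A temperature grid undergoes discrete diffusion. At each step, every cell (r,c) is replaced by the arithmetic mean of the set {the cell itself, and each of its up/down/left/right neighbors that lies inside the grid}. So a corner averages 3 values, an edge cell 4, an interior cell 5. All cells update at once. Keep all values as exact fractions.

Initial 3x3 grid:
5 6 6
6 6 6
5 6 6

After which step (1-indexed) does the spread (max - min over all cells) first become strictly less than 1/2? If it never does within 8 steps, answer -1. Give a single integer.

Answer: 2

Derivation:
Step 1: max=6, min=11/2, spread=1/2
Step 2: max=6, min=203/36, spread=13/36
  -> spread < 1/2 first at step 2
Step 3: max=853/144, min=8203/1440, spread=109/480
Step 4: max=21239/3600, min=148891/25920, spread=20149/129600
Step 5: max=3041909/518400, min=29874067/5184000, spread=545023/5184000
Step 6: max=37948763/6480000, min=1798856249/311040000, spread=36295/497664
Step 7: max=9087064169/1555200000, min=108089229403/18662400000, spread=305773/5971968
Step 8: max=90769424503/15552000000, min=6495149329841/1119744000000, spread=2575951/71663616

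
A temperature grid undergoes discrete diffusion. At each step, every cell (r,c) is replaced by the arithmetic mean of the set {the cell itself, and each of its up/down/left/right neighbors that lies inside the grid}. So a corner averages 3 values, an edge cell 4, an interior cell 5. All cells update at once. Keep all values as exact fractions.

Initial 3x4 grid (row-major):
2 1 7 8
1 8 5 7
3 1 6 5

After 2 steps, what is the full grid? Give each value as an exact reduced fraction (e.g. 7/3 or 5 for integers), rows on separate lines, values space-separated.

After step 1:
  4/3 9/2 21/4 22/3
  7/2 16/5 33/5 25/4
  5/3 9/2 17/4 6
After step 2:
  28/9 857/240 1421/240 113/18
  97/40 223/50 511/100 1571/240
  29/9 817/240 427/80 11/2

Answer: 28/9 857/240 1421/240 113/18
97/40 223/50 511/100 1571/240
29/9 817/240 427/80 11/2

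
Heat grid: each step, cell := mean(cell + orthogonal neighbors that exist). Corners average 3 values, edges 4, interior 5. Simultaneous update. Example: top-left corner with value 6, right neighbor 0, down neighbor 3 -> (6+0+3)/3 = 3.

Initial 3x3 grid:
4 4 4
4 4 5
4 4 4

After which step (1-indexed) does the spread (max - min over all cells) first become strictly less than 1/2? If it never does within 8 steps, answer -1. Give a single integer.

Answer: 1

Derivation:
Step 1: max=13/3, min=4, spread=1/3
  -> spread < 1/2 first at step 1
Step 2: max=1027/240, min=4, spread=67/240
Step 3: max=9077/2160, min=807/200, spread=1807/10800
Step 4: max=3613963/864000, min=21961/5400, spread=33401/288000
Step 5: max=32333933/7776000, min=2203391/540000, spread=3025513/38880000
Step 6: max=12906526867/3110400000, min=117955949/28800000, spread=53531/995328
Step 7: max=772528925849/186624000000, min=31895116051/7776000000, spread=450953/11943936
Step 8: max=46298663560603/11197440000000, min=3833488610519/933120000000, spread=3799043/143327232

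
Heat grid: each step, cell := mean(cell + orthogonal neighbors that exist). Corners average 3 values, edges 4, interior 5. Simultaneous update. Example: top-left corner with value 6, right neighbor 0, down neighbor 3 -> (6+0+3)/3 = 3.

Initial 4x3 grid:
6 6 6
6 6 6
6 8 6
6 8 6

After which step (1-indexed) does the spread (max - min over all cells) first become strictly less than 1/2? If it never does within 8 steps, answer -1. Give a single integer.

Step 1: max=7, min=6, spread=1
Step 2: max=407/60, min=6, spread=47/60
Step 3: max=24181/3600, min=1217/200, spread=91/144
Step 4: max=1435199/216000, min=7373/1200, spread=108059/216000
Step 5: max=85623661/12960000, min=1482659/240000, spread=222403/518400
  -> spread < 1/2 first at step 5
Step 6: max=5106325799/777600000, min=268560643/43200000, spread=10889369/31104000
Step 7: max=305080455541/46656000000, min=16184191537/2592000000, spread=110120063/373248000
Step 8: max=18233119516319/2799360000000, min=325005327161/51840000000, spread=5462654797/22394880000

Answer: 5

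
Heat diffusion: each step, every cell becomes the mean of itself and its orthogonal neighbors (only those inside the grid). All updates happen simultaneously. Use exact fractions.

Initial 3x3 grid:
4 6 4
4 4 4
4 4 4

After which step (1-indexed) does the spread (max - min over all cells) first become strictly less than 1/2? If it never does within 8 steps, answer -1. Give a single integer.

Answer: 3

Derivation:
Step 1: max=14/3, min=4, spread=2/3
Step 2: max=547/120, min=4, spread=67/120
Step 3: max=4757/1080, min=407/100, spread=1807/5400
  -> spread < 1/2 first at step 3
Step 4: max=1885963/432000, min=11161/2700, spread=33401/144000
Step 5: max=16781933/3888000, min=1123391/270000, spread=3025513/19440000
Step 6: max=6685726867/1555200000, min=60355949/14400000, spread=53531/497664
Step 7: max=399280925849/93312000000, min=16343116051/3888000000, spread=450953/5971968
Step 8: max=23903783560603/5598720000000, min=1967248610519/466560000000, spread=3799043/71663616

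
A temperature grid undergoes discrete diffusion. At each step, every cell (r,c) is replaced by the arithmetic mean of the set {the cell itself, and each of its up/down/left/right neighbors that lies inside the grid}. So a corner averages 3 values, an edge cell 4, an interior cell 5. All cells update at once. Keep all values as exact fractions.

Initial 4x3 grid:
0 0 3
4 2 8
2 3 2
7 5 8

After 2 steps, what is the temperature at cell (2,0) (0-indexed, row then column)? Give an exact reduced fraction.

Answer: 101/30

Derivation:
Step 1: cell (2,0) = 4
Step 2: cell (2,0) = 101/30
Full grid after step 2:
  55/36 193/80 26/9
  161/60 66/25 241/60
  101/30 106/25 21/5
  173/36 1093/240 16/3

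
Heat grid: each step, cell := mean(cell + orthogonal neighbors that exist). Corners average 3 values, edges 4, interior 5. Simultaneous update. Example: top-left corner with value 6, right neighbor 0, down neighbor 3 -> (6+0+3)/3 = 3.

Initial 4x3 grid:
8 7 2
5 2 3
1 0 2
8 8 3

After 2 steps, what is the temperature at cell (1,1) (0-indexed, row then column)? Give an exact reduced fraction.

Step 1: cell (1,1) = 17/5
Step 2: cell (1,1) = 17/5
Full grid after step 2:
  185/36 1129/240 11/3
  527/120 17/5 233/80
  473/120 13/4 671/240
  167/36 347/80 133/36

Answer: 17/5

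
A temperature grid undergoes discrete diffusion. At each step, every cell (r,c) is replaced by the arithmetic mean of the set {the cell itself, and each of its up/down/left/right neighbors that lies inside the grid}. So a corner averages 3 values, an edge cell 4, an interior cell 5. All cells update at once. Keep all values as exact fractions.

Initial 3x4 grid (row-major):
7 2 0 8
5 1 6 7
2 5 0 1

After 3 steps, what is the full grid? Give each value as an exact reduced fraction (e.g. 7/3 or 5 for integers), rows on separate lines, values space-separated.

After step 1:
  14/3 5/2 4 5
  15/4 19/5 14/5 11/2
  4 2 3 8/3
After step 2:
  131/36 449/120 143/40 29/6
  973/240 297/100 191/50 479/120
  13/4 16/5 157/60 67/18
After step 3:
  8233/2160 12533/3600 1597/400 62/15
  50087/14400 21343/6000 1273/375 29461/7200
  2521/720 3611/1200 12023/3600 3719/1080

Answer: 8233/2160 12533/3600 1597/400 62/15
50087/14400 21343/6000 1273/375 29461/7200
2521/720 3611/1200 12023/3600 3719/1080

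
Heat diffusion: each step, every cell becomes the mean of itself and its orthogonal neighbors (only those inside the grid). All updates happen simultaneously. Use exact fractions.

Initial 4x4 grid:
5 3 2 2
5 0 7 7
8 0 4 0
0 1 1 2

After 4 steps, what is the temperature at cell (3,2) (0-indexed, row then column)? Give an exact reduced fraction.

Step 1: cell (3,2) = 2
Step 2: cell (3,2) = 59/40
Step 3: cell (3,2) = 253/120
Step 4: cell (3,2) = 39377/18000
Full grid after step 4:
  229841/64800 74429/21600 74989/21600 225919/64800
  144037/43200 588959/180000 574201/180000 142199/43200
  212267/72000 32407/12000 10879/4000 64931/24000
  719/288 14171/6000 39377/18000 10099/4320

Answer: 39377/18000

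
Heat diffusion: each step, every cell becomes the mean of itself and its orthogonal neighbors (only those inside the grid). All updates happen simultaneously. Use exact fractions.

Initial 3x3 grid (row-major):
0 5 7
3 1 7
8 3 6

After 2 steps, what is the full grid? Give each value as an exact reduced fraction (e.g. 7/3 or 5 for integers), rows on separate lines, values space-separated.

After step 1:
  8/3 13/4 19/3
  3 19/5 21/4
  14/3 9/2 16/3
After step 2:
  107/36 321/80 89/18
  53/15 99/25 1243/240
  73/18 183/40 181/36

Answer: 107/36 321/80 89/18
53/15 99/25 1243/240
73/18 183/40 181/36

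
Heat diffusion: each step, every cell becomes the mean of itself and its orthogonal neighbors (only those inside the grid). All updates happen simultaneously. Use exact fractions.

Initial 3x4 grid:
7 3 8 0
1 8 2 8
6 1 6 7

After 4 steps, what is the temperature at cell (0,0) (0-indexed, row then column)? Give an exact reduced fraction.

Answer: 151577/32400

Derivation:
Step 1: cell (0,0) = 11/3
Step 2: cell (0,0) = 47/9
Step 3: cell (0,0) = 1877/432
Step 4: cell (0,0) = 151577/32400
Full grid after step 4:
  151577/32400 974443/216000 1073483/216000 623653/129600
  1858501/432000 862439/180000 1687453/360000 4472987/864000
  145277/32400 952693/216000 363911/72000 71917/14400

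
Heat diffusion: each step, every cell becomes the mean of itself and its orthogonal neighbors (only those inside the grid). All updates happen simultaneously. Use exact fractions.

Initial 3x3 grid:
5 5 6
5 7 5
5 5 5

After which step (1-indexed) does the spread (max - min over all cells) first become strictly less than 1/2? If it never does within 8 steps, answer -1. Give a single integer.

Answer: 2

Derivation:
Step 1: max=23/4, min=5, spread=3/4
Step 2: max=101/18, min=209/40, spread=139/360
  -> spread < 1/2 first at step 2
Step 3: max=79123/14400, min=947/180, spread=1121/4800
Step 4: max=355109/64800, min=768301/144000, spread=187471/1296000
Step 5: max=21123223/3888000, min=3459683/648000, spread=2921/31104
Step 6: max=1266962381/233280000, min=208596751/38880000, spread=24611/373248
Step 7: max=75797140207/13996800000, min=12524872847/2332800000, spread=207329/4478976
Step 8: max=4544268139829/839808000000, min=752829494659/139968000000, spread=1746635/53747712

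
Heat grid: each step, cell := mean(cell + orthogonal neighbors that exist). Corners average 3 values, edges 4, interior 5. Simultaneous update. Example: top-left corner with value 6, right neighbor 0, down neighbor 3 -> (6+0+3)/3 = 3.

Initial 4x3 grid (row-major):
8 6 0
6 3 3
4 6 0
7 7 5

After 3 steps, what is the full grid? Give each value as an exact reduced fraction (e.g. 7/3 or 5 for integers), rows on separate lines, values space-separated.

After step 1:
  20/3 17/4 3
  21/4 24/5 3/2
  23/4 4 7/2
  6 25/4 4
After step 2:
  97/18 1123/240 35/12
  337/60 99/25 16/5
  21/4 243/50 13/4
  6 81/16 55/12
After step 3:
  11293/2160 61001/14400 2591/720
  9097/1800 26779/6000 1999/600
  3259/600 8953/2000 298/75
  87/16 24607/4800 619/144

Answer: 11293/2160 61001/14400 2591/720
9097/1800 26779/6000 1999/600
3259/600 8953/2000 298/75
87/16 24607/4800 619/144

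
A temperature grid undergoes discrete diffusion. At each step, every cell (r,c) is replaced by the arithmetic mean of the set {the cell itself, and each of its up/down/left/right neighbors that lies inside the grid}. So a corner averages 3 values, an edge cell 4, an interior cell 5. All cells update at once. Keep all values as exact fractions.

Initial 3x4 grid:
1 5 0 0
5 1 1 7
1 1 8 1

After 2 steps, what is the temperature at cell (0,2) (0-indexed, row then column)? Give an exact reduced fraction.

Answer: 539/240

Derivation:
Step 1: cell (0,2) = 3/2
Step 2: cell (0,2) = 539/240
Full grid after step 2:
  89/36 571/240 539/240 73/36
  53/20 5/2 5/2 799/240
  85/36 313/120 427/120 31/9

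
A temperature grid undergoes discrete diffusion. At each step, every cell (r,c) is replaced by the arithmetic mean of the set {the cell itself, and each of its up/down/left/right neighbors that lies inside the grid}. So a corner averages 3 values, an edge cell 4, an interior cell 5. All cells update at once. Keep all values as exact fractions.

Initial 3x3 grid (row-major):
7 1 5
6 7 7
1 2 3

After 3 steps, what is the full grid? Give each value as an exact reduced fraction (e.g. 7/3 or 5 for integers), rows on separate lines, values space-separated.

After step 1:
  14/3 5 13/3
  21/4 23/5 11/2
  3 13/4 4
After step 2:
  179/36 93/20 89/18
  1051/240 118/25 553/120
  23/6 297/80 17/4
After step 3:
  10081/2160 2893/600 5113/1080
  64457/14400 2207/500 33341/7200
  159/40 19819/4800 3017/720

Answer: 10081/2160 2893/600 5113/1080
64457/14400 2207/500 33341/7200
159/40 19819/4800 3017/720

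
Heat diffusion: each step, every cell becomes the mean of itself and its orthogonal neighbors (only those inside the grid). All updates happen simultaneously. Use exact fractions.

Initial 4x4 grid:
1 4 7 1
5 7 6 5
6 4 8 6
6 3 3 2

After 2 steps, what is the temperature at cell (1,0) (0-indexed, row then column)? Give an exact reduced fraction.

Step 1: cell (1,0) = 19/4
Step 2: cell (1,0) = 139/30
Full grid after step 2:
  77/18 1067/240 1211/240 40/9
  139/30 269/50 131/25 1241/240
  103/20 509/100 537/100 1129/240
  19/4 93/20 64/15 155/36

Answer: 139/30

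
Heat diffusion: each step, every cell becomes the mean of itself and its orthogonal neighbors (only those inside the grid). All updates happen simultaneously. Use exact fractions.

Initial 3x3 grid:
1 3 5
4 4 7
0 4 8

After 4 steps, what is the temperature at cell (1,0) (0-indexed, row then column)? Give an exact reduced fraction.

Step 1: cell (1,0) = 9/4
Step 2: cell (1,0) = 719/240
Step 3: cell (1,0) = 45613/14400
Step 4: cell (1,0) = 3003911/864000
Full grid after step 4:
  219679/64800 3410911/864000 7143/1600
  3003911/864000 726991/180000 126673/27000
  466283/129600 302753/72000 152977/32400

Answer: 3003911/864000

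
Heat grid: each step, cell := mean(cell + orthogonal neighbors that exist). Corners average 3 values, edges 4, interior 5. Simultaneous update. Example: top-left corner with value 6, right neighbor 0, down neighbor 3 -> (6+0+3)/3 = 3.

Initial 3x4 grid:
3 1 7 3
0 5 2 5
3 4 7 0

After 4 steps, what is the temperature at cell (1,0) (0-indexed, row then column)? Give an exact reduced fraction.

Step 1: cell (1,0) = 11/4
Step 2: cell (1,0) = 529/240
Step 3: cell (1,0) = 43187/14400
Step 4: cell (1,0) = 2481913/864000
Full grid after step 4:
  386767/129600 675617/216000 268999/72000 40051/10800
  2481913/864000 1231217/360000 35297/10000 558943/144000
  411817/129600 176873/54000 67781/18000 8803/2400

Answer: 2481913/864000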